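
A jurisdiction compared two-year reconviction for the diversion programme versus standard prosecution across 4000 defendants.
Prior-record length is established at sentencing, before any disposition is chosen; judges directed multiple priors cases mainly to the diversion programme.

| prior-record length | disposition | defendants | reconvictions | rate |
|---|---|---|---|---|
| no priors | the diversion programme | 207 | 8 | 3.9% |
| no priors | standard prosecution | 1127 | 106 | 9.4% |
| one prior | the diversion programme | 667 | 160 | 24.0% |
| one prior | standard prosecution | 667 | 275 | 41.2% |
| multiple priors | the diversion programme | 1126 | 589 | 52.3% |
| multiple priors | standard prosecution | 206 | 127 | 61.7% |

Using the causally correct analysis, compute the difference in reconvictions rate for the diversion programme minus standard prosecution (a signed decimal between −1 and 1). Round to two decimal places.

Prior-record length satisfies the back-door criterion: it is not a descendant of the disposition, and it blocks the spurious path from disposition to outcome. Adjusting for it (i.e., using the within-prior-record length rates) gives the causal effect.
Adjusting over the population distribution of prior-record length: 0.334·(0.039−0.094) + 0.334·(0.240−0.412) + 0.333·(0.523−0.617) = -0.107.

-0.11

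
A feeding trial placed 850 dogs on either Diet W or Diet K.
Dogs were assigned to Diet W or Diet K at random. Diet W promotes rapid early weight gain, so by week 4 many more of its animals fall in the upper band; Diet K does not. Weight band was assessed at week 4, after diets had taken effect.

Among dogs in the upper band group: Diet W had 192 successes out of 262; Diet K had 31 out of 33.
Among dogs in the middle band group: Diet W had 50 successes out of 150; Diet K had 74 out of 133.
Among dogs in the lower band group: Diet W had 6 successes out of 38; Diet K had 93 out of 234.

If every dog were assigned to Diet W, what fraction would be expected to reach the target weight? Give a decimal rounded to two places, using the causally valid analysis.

0.55

Because the diet influences week-4 weight band, week-4 weight band is a post-treatment mediator, not a confounder. Stratifying on it would bias the estimate; the causal effect is the crude pooled difference.
So P(outcome | do(Diet W)) is just the pooled rate for Diet W: 248/450 = 0.551.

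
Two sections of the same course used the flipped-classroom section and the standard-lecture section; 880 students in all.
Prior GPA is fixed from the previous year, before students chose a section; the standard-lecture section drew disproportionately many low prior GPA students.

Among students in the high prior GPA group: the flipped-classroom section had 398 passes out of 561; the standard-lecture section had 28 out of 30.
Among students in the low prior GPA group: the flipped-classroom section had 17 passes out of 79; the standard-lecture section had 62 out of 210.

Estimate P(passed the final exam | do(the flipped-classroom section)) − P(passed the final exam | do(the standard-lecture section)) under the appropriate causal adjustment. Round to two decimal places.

Here prior GPA band is a common cause — it drives both which teaching method a case falls under and the outcome. The crude comparison mixes populations; the stratum-specific rates are the causally relevant ones.
Adjusting over the population distribution of prior GPA band: 0.672·(0.709−0.933) + 0.328·(0.215−0.295) = -0.177.

-0.18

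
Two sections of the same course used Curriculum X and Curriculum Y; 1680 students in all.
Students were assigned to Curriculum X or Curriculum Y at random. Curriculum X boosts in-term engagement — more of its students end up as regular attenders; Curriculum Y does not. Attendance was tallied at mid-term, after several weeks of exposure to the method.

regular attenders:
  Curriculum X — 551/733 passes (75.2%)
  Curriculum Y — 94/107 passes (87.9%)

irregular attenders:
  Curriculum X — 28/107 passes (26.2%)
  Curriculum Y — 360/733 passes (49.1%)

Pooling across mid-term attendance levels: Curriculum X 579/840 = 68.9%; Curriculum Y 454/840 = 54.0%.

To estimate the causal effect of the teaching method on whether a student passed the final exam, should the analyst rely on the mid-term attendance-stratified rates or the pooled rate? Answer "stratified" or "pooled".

pooled

Within every mid-term attendance level Curriculum Y has the higher rate, yet pooled Curriculum X does — Simpson's reversal.
Because the teaching method influences mid-term attendance, mid-term attendance is a post-treatment mediator, not a confounder. Stratifying on it would bias the estimate; the causal effect is the crude pooled difference.
Pooled: Curriculum X 68.9% vs Curriculum Y 54.0%; Curriculum X is higher overall.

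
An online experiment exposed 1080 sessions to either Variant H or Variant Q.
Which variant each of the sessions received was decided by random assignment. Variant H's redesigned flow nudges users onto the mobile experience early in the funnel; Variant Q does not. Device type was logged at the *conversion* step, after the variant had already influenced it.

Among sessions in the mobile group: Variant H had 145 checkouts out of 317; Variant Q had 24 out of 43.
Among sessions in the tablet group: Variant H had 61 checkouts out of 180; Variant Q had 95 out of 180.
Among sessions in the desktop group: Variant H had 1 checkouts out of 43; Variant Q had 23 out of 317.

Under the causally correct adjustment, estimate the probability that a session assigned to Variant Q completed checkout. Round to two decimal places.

0.26

Device type here is a post-treatment variable shaped by the variant; conditioning on it would introduce bias rather than remove it. The overall comparison is the causal one.
So P(outcome | do(Variant Q)) is just the pooled rate for Variant Q: 142/540 = 0.263.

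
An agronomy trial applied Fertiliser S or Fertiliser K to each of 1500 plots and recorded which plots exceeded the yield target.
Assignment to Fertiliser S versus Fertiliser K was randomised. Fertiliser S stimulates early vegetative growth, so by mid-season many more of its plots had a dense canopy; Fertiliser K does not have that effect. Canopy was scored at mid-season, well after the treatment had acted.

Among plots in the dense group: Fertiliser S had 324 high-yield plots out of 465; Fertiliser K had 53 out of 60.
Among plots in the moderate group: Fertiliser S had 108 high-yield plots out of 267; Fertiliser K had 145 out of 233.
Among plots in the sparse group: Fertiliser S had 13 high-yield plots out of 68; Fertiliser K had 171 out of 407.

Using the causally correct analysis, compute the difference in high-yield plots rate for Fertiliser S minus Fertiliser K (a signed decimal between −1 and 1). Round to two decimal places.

+0.03

The stratified and pooled comparisons disagree (Fertiliser K wins within each mid-season canopy; Fertiliser S wins overall), so the answer turns on the causal role of mid-season canopy.
Mid-season canopy here is a post-treatment variable shaped by the fertiliser; conditioning on it would introduce bias rather than remove it. The overall comparison is the causal one.
The causal difference is the pooled difference: 0.556 − 0.527 = +0.029.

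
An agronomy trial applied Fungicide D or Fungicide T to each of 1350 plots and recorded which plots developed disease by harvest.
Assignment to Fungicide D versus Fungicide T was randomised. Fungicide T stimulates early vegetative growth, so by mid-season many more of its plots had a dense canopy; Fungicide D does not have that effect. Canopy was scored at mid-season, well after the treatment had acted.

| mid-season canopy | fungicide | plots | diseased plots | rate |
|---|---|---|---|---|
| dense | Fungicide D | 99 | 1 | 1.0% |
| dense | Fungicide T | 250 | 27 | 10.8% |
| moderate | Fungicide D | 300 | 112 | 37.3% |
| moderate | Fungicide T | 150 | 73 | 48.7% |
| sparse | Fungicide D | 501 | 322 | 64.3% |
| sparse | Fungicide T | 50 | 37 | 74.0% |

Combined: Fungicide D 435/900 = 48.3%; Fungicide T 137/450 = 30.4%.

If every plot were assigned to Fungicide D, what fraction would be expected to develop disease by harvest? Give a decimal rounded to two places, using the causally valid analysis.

Fungicide D is lower inside every mid-season canopy stratum but Fungicide T is lower in aggregate. Whether to stratify depends on how mid-season canopy relates to the fungicide.
Mid-season canopy is recorded after the fungicide and is itself shifted by it — it sits on the causal path from fungicide to outcome. Conditioning on a mediator would strip out part of the effect we want; the pooled comparison gives the total causal effect.
So P(outcome | do(Fungicide D)) is just the pooled rate for Fungicide D: 435/900 = 0.483.

0.48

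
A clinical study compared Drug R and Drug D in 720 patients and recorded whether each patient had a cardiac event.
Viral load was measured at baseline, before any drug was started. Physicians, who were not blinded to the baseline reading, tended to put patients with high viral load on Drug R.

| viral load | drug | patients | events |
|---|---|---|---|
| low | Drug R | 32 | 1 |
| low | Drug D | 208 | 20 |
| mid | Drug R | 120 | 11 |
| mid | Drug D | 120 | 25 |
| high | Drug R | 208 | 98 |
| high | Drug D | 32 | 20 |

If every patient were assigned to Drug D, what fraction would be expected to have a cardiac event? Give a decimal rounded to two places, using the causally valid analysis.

0.31

Within every viral load level Drug R has the lower rate, yet pooled Drug D does — Simpson's reversal.
Viral load differs across drugs for reasons unrelated to any effect of the drug itself, and it separately predicts the outcome — a classic confounder. We must compare within viral load levels.
Standardising Drug D to the population viral load mix: 0.333·20/208 + 0.333·25/120 + 0.333·20/32 = 0.310.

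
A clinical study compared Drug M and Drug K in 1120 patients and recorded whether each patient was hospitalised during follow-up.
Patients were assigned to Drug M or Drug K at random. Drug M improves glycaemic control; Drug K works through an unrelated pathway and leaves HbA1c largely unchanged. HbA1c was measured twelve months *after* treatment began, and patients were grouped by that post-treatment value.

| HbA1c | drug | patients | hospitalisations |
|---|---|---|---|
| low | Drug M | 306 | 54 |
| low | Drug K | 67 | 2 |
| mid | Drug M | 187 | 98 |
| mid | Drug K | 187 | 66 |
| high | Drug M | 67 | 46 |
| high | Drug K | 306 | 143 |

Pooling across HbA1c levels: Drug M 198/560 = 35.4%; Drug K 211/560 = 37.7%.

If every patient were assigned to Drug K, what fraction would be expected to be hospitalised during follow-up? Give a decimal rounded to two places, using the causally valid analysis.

0.38

Drug K is lower inside every HbA1c stratum but Drug M is lower in aggregate. Whether to stratify depends on how HbA1c relates to the drug.
Because the drug influences HbA1c, HbA1c is a post-treatment mediator, not a confounder. Stratifying on it would bias the estimate; the causal effect is the crude pooled difference.
So P(outcome | do(Drug K)) is just the pooled rate for Drug K: 211/560 = 0.377.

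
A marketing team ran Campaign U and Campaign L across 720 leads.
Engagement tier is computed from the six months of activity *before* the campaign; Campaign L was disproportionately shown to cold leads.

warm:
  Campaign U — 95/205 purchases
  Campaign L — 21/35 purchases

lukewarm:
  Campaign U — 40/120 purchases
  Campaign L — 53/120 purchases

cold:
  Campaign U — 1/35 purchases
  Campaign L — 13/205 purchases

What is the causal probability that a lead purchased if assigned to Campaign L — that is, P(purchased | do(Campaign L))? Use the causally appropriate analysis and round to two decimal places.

0.37

The stratified and pooled comparisons disagree (Campaign L wins within each engagement tier; Campaign U wins overall), so the answer turns on the causal role of engagement tier.
The imbalance in engagement tier arose from how leads were allocated, not from anything the campaign did; and engagement tier independently affects the outcome. The pooled gap is confounded — condition on engagement tier.
Standardising Campaign L to the population engagement tier mix: 0.333·21/35 + 0.333·53/120 + 0.333·13/205 = 0.368.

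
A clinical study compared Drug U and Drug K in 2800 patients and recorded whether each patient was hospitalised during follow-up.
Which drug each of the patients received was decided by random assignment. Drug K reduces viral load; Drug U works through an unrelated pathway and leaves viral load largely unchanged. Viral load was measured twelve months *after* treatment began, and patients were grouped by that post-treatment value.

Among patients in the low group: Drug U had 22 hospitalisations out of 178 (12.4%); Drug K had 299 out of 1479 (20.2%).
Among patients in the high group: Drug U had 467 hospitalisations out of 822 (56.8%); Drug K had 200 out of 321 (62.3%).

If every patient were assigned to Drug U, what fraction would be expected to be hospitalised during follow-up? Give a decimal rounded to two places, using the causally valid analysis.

0.49

Stratifying would compare drugs among patients the drugs themselves sorted into viral load groups — a form of selection on an intermediate. The unconditioned pooled rates give the total causal effect.
So P(outcome | do(Drug U)) is just the pooled rate for Drug U: 489/1000 = 0.489.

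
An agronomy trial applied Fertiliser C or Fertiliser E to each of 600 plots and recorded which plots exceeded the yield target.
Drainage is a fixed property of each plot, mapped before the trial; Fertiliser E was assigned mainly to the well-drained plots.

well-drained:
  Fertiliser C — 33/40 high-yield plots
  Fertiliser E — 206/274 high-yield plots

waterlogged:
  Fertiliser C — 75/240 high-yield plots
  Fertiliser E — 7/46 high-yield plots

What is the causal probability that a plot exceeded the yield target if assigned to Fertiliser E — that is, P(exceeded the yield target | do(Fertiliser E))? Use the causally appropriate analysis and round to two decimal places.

Field drainage satisfies the back-door criterion: it is not a descendant of the fertiliser, and it blocks the spurious path from fertiliser to outcome. Adjusting for it (i.e., using the within-field drainage rates) gives the causal effect.
Standardising Fertiliser E to the population field drainage mix: 0.523·206/274 + 0.477·7/46 = 0.466.

0.47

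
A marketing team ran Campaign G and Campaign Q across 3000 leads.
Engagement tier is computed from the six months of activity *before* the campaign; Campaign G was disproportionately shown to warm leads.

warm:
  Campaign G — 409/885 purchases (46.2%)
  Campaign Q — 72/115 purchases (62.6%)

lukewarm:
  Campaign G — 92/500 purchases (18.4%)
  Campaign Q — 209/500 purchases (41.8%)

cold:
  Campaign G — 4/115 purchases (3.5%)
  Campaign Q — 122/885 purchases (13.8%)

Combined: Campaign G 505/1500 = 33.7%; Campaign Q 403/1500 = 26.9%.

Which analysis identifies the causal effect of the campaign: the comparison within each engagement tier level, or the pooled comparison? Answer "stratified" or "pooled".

stratified

The imbalance in engagement tier arose from how leads were allocated, not from anything the campaign did; and engagement tier independently affects the outcome. The pooled gap is confounded — condition on engagement tier.
Within each level — warm: 46.2% vs 62.6%; lukewarm: 18.4% vs 41.8%; cold: 3.5% vs 13.8% — Campaign Q is higher every time.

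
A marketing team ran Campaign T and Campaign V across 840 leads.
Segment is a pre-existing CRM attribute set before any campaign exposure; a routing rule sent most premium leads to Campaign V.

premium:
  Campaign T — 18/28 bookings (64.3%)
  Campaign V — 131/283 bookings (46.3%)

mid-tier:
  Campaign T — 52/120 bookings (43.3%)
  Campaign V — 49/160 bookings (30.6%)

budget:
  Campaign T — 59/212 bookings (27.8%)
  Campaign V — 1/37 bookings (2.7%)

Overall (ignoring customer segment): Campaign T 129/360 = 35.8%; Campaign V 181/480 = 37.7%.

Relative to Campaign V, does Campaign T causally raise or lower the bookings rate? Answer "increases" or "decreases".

increases

The customer segment-specific comparison favours Campaign T throughout, but the pooled figures favour Campaign V. The question is whether to condition on customer segment.
Nothing the campaign does changes customer segment; the imbalance is an allocation artefact. With customer segment also predicting the outcome, the pooled figure is confounded, and the within-stratum comparison is the causal one.
Within each level — premium: 64.3% vs 46.3%; mid-tier: 43.3% vs 30.6%; budget: 27.8% vs 2.7% — Campaign T is higher every time.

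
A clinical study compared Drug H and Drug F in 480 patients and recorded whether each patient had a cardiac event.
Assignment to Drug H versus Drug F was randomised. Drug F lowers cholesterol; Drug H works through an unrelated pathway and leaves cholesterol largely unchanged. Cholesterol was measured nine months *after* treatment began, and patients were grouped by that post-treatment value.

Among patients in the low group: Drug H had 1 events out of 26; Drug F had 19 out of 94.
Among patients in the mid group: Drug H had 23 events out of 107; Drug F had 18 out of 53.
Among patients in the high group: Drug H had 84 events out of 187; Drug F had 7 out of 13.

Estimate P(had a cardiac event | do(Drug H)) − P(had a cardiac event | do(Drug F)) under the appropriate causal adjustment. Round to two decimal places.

+0.06

Stratifying would compare drugs among patients the drugs themselves sorted into cholesterol groups — a form of selection on an intermediate. The unconditioned pooled rates give the total causal effect.
The causal difference is the pooled difference: 0.338 − 0.275 = +0.062.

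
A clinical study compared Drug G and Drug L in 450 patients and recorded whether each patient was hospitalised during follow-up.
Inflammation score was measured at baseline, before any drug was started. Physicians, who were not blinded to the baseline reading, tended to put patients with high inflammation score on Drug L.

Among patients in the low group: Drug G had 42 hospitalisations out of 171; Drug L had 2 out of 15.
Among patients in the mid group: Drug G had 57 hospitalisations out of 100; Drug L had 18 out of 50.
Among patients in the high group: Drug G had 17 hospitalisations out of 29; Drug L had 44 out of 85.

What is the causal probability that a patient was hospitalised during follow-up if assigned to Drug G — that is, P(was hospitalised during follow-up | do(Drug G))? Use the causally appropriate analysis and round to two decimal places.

0.44

The stratified and pooled comparisons disagree (Drug L wins within each inflammation score; Drug G wins overall), so the answer turns on the causal role of inflammation score.
The imbalance in inflammation score arose from how patients were allocated, not from anything the drug did; and inflammation score independently affects the outcome. The pooled gap is confounded — condition on inflammation score.
Standardising Drug G to the population inflammation score mix: 0.413·42/171 + 0.333·57/100 + 0.253·17/29 = 0.440.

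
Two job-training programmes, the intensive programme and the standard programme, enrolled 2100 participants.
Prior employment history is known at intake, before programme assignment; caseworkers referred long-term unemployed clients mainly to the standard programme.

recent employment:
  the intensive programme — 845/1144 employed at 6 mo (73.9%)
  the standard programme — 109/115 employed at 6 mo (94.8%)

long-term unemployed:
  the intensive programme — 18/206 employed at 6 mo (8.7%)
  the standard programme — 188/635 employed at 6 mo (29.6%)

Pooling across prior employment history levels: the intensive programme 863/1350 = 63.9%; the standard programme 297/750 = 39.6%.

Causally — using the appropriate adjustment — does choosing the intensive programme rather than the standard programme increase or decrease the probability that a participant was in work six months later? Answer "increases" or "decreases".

decreases

The stratified and pooled comparisons disagree (the standard programme wins within each prior employment history; the intensive programme wins overall), so the answer turns on the causal role of prior employment history.
Nothing the programme does changes prior employment history; the imbalance is an allocation artefact. With prior employment history also predicting the outcome, the pooled figure is confounded, and the within-stratum comparison is the causal one.
Within each level — recent employment: 73.9% vs 94.8%; long-term unemployed: 8.7% vs 29.6% — the standard programme is higher every time.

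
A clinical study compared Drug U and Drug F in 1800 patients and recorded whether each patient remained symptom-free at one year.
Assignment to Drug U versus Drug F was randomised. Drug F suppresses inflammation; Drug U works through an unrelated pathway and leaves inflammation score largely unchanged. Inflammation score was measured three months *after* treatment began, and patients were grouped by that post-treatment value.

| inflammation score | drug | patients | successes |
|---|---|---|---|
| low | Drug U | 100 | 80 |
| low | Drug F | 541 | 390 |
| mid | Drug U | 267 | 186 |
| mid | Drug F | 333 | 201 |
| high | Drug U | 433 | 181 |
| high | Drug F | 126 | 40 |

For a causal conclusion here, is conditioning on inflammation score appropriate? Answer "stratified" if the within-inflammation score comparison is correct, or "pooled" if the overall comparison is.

Inflammation score here is a post-treatment variable shaped by the drug; conditioning on it would introduce bias rather than remove it. The overall comparison is the causal one.
Pooled: Drug U 55.9% vs Drug F 63.1%; Drug F is higher overall.

pooled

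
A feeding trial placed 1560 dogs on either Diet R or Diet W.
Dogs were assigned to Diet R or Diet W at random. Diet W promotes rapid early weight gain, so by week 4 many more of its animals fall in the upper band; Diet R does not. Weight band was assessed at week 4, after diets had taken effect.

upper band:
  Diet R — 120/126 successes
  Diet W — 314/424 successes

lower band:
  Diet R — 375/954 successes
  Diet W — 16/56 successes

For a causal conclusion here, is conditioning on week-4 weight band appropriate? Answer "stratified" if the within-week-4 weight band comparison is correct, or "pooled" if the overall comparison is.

pooled

Because the diet influences week-4 weight band, week-4 weight band is a post-treatment mediator, not a confounder. Stratifying on it would bias the estimate; the causal effect is the crude pooled difference.
Pooled: Diet R 45.8% vs Diet W 68.8%; Diet W is higher overall.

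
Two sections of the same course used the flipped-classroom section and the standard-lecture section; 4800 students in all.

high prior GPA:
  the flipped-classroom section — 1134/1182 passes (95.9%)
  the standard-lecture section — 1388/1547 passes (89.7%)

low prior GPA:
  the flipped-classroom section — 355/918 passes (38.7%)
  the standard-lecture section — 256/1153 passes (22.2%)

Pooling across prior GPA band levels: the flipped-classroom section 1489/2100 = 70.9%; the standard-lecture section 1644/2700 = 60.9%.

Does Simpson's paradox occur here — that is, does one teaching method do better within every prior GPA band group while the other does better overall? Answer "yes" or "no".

no

Within each prior GPA band level (high prior GPA 95.9% vs 89.7%; low prior GPA 38.7% vs 22.2%), the flipped-classroom section has the higher rate every time. Pooled: 70.9% vs 60.9% — the flipped-classroom section has the higher rate overall. They agree.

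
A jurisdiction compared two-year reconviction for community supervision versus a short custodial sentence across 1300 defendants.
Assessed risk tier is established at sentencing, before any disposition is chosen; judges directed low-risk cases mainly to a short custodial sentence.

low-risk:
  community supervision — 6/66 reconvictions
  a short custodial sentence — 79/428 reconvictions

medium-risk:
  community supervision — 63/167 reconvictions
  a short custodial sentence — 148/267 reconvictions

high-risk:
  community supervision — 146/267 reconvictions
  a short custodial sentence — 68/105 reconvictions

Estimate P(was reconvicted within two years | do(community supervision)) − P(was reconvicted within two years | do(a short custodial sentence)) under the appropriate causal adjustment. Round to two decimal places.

-0.12

Since assessed risk tier is a pre-existing factor (not a product of the disposition) and it affects the outcome on its own, it is a confounder. The stratified rates, not the pooled rate, identify the causal effect.
Adjusting over the population distribution of assessed risk tier: 0.380·(0.091−0.185) + 0.334·(0.377−0.554) + 0.286·(0.547−0.648) = -0.124.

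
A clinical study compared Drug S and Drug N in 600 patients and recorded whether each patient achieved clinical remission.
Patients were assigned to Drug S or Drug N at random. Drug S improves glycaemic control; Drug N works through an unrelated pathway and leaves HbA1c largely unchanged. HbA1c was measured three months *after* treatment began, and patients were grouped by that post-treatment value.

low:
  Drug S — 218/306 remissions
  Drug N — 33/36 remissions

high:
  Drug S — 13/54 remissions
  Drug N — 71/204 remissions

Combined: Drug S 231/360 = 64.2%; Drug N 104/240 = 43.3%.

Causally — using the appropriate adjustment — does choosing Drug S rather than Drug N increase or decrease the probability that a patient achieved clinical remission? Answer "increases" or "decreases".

Because the drug influences HbA1c, HbA1c is a post-treatment mediator, not a confounder. Stratifying on it would bias the estimate; the causal effect is the crude pooled difference.
Pooled: Drug S 64.2% vs Drug N 43.3%; Drug S is higher overall.

increases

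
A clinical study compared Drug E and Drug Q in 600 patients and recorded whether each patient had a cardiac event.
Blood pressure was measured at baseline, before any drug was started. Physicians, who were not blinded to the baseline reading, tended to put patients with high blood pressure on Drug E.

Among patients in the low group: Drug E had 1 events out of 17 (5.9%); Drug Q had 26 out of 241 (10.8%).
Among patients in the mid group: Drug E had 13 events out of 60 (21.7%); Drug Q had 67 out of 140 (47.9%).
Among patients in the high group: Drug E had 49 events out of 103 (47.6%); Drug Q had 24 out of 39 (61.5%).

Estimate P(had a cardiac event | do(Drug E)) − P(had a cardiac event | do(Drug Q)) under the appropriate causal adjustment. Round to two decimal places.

Blood pressure satisfies the back-door criterion: it is not a descendant of the drug, and it blocks the spurious path from drug to outcome. Adjusting for it (i.e., using the within-blood pressure rates) gives the causal effect.
Adjusting over the population distribution of blood pressure: 0.430·(0.059−0.108) + 0.333·(0.217−0.479) + 0.237·(0.476−0.615) = -0.141.

-0.14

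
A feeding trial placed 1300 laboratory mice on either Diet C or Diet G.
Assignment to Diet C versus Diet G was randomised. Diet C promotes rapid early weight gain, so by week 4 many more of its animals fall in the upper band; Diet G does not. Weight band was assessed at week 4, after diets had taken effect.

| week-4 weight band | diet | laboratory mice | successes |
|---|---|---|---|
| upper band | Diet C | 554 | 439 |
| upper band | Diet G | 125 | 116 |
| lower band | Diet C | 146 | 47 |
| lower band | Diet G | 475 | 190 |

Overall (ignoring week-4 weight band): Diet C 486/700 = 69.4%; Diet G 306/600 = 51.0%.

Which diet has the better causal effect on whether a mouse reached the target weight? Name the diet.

Within every week-4 weight band level Diet G has the higher rate, yet pooled Diet C does — Simpson's reversal.
Week-4 weight band is downstream of the diet. One should not condition on a consequence of treatment, so the overall rates are the right comparison.
Pooled: Diet C 69.4% vs Diet G 51.0%; Diet C is higher overall.

Diet C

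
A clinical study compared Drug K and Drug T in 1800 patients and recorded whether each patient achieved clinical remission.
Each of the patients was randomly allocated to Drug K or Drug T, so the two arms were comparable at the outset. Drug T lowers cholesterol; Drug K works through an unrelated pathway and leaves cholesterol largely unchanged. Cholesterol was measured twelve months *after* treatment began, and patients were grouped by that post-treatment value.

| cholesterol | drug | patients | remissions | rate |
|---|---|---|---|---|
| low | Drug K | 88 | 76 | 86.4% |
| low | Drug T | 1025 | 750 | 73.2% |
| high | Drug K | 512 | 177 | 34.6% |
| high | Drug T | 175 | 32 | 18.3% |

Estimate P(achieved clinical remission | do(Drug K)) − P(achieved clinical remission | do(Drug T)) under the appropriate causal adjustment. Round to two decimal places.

Cholesterol is recorded after the drug and is itself shifted by it — it sits on the causal path from drug to outcome. Conditioning on a mediator would strip out part of the effect we want; the pooled comparison gives the total causal effect.
The causal difference is the pooled difference: 0.422 − 0.652 = -0.230.

-0.23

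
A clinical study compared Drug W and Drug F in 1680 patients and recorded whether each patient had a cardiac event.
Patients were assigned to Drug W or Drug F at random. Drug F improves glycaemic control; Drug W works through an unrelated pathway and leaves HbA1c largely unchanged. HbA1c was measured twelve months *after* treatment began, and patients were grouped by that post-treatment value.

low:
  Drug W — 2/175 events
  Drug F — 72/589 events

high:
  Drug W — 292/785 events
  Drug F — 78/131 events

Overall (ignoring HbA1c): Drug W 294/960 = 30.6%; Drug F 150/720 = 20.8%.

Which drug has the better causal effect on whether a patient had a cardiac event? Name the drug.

Drug F

HbA1c here is a post-treatment variable shaped by the drug; conditioning on it would introduce bias rather than remove it. The overall comparison is the causal one.
Pooled: Drug W 30.6% vs Drug F 20.8%; Drug F is lower overall.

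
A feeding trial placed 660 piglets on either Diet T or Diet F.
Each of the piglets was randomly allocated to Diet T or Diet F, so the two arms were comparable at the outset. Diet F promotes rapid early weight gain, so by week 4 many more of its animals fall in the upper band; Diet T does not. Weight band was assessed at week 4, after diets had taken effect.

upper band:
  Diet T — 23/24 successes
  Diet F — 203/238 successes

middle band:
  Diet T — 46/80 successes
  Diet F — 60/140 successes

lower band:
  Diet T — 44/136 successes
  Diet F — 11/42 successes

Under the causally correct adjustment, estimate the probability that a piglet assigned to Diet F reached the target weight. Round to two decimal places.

Diet T is higher inside every week-4 weight band stratum but Diet F is higher in aggregate. Whether to stratify depends on how week-4 weight band relates to the diet.
Because the diet influences week-4 weight band, week-4 weight band is a post-treatment mediator, not a confounder. Stratifying on it would bias the estimate; the causal effect is the crude pooled difference.
So P(outcome | do(Diet F)) is just the pooled rate for Diet F: 274/420 = 0.652.

0.65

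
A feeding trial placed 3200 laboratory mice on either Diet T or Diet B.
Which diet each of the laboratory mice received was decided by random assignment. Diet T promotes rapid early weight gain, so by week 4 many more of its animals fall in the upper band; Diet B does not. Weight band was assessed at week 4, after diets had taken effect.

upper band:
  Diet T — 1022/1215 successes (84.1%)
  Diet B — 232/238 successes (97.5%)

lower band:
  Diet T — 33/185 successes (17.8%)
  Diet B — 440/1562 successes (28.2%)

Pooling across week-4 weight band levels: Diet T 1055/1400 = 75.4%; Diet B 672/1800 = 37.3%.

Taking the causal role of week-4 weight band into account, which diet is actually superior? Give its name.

Diet T

Within every week-4 weight band level Diet B has the higher rate, yet pooled Diet T does — Simpson's reversal.
Week-4 weight band is recorded after the diet and is itself shifted by it — it sits on the causal path from diet to outcome. Conditioning on a mediator would strip out part of the effect we want; the pooled comparison gives the total causal effect.
Pooled: Diet T 75.4% vs Diet B 37.3%; Diet T is higher overall.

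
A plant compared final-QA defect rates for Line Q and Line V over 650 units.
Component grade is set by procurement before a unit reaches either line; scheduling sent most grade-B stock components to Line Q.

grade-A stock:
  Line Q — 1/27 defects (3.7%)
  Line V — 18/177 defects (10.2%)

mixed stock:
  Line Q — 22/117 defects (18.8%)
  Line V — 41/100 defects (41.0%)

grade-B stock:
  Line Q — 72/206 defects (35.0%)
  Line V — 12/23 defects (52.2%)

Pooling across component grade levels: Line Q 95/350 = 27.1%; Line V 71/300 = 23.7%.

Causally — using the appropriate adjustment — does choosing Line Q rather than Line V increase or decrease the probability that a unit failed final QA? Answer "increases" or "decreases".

The stratified and pooled comparisons disagree (Line Q wins within each component grade; Line V wins overall), so the answer turns on the causal role of component grade.
Since component grade is a pre-existing factor (not a product of the line) and it affects the outcome on its own, it is a confounder. The stratified rates, not the pooled rate, identify the causal effect.
Within each level — grade-A stock: 3.7% vs 10.2%; mixed stock: 18.8% vs 41.0%; grade-B stock: 35.0% vs 52.2% — Line Q is lower every time.

decreases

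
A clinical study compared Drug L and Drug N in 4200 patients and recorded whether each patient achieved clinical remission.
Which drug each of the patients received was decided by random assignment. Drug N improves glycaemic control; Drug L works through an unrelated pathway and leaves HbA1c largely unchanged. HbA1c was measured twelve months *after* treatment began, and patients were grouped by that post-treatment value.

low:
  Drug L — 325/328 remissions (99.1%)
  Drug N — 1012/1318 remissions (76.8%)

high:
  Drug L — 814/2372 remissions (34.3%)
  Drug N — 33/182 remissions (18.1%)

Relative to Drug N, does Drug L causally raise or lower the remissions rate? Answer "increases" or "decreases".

Drug L is higher inside every HbA1c stratum but Drug N is higher in aggregate. Whether to stratify depends on how HbA1c relates to the drug.
Stratifying would compare drugs among patients the drugs themselves sorted into HbA1c groups — a form of selection on an intermediate. The unconditioned pooled rates give the total causal effect.
Pooled: Drug L 42.2% vs Drug N 69.7%; Drug N is higher overall.

decreases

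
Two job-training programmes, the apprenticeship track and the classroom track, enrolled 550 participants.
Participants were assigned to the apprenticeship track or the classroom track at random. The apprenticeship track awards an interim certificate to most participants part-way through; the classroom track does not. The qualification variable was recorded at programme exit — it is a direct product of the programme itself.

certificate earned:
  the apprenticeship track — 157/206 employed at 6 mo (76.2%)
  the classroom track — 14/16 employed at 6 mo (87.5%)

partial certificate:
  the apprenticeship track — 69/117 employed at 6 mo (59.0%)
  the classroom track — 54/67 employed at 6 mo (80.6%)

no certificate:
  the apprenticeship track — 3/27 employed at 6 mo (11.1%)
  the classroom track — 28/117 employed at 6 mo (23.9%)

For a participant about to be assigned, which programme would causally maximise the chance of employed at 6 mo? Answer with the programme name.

The stratified and pooled comparisons disagree (the classroom track wins within each qualification attained during the programme; the apprenticeship track wins overall), so the answer turns on the causal role of qualification attained during the programme.
Qualification attained during the programme here is a post-treatment variable shaped by the programme; conditioning on it would introduce bias rather than remove it. The overall comparison is the causal one.
Pooled: the apprenticeship track 65.4% vs the classroom track 48.0%; the apprenticeship track is higher overall.

the apprenticeship track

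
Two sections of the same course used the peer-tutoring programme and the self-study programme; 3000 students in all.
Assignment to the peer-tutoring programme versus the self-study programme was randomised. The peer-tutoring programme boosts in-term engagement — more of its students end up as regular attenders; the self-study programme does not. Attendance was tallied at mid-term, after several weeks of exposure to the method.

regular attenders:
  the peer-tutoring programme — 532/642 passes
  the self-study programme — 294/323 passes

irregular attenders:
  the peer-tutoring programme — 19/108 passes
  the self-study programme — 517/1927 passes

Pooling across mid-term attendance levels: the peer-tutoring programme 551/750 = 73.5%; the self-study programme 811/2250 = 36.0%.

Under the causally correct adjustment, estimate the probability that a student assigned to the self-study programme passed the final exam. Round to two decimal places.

The mid-term attendance-specific comparison favours the self-study programme throughout, but the pooled figures favour the peer-tutoring programme. The question is whether to condition on mid-term attendance.
Because the teaching method influences mid-term attendance, mid-term attendance is a post-treatment mediator, not a confounder. Stratifying on it would bias the estimate; the causal effect is the crude pooled difference.
So P(outcome | do(the self-study programme)) is just the pooled rate for the self-study programme: 811/2250 = 0.360.

0.36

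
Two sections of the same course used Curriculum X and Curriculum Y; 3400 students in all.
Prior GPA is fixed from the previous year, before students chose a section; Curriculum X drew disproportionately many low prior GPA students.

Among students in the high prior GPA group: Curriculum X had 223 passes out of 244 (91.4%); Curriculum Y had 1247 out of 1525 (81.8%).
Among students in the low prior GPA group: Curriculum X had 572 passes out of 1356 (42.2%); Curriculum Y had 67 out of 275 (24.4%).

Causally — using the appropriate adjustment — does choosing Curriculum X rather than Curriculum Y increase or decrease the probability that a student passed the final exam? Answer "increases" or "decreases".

The stratified and pooled comparisons disagree (Curriculum X wins within each prior GPA band; Curriculum Y wins overall), so the answer turns on the causal role of prior GPA band.
Prior GPA band is set before the teaching method has any effect — it is not caused by the teaching method — and it independently drives the outcome. That makes it a confounder, so the causal comparison is within prior GPA band levels.
Within each level — high prior GPA: 91.4% vs 81.8%; low prior GPA: 42.2% vs 24.4% — Curriculum X is higher every time.

increases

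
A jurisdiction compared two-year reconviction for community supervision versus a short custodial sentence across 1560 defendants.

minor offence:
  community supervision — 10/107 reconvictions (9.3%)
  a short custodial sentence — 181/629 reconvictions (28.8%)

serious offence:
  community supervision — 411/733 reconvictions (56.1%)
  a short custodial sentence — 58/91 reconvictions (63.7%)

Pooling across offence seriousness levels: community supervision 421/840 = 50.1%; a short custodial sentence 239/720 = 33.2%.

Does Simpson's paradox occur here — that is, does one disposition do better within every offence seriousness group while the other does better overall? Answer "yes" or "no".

yes

Within each offence seriousness level (minor offence 9.3% vs 28.8%; serious offence 56.1% vs 63.7%), community supervision has the lower rate every time. Pooled: 50.1% vs 33.2% — a short custodial sentence has the lower rate overall. The two comparisons disagree.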